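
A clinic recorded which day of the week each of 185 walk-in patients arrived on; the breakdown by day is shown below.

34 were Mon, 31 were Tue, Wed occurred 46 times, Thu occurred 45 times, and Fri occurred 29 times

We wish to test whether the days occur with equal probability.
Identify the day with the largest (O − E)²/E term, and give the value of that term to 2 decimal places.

Wed, 2.19

Expected count for each of the 5 categories: 185/5 = 37.
cat         O        E   (O−E)²/E
Mon        34       37      0.243
Tue        31       37      0.973
Wed        46       37      2.189
Thu        45       37      1.730
Fri        29       37      1.730
The largest term is for Wed: 2.19.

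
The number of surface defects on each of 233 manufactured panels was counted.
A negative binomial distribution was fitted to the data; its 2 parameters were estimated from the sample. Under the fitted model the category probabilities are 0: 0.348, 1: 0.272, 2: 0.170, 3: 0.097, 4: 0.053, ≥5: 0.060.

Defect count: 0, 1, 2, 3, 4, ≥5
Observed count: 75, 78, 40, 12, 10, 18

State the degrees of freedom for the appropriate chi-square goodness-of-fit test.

There are k = 6 categories and 2 parameters estimated from the data, so df = 6 − 1 − 2 = 3.

3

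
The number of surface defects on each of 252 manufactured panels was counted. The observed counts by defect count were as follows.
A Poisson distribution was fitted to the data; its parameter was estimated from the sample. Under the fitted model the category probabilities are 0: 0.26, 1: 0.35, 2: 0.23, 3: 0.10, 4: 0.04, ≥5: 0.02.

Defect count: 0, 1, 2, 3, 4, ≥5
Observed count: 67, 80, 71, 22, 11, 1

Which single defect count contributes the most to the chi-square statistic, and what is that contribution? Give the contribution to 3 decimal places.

≥5, 3.238

Expected counts E_i = n·p_i: 252×0.26 = 65.52, 252×0.35 = 88.2, 252×0.23 = 57.96, 252×0.10 = 25.2, 252×0.04 = 10.08, 252×0.02 = 5.04.
χ² = (67−65.52)²/65.52 + (80−88.2)²/88.2 + (71−57.96)²/57.96 + (22−25.2)²/25.2 + (11−10.08)²/10.08 + (1−5.04)²/5.04
   = 0.0334 + 0.7624 + 2.9338 + 0.4063 + 0.0840 + 3.2384
The largest term is for ≥5: 3.238.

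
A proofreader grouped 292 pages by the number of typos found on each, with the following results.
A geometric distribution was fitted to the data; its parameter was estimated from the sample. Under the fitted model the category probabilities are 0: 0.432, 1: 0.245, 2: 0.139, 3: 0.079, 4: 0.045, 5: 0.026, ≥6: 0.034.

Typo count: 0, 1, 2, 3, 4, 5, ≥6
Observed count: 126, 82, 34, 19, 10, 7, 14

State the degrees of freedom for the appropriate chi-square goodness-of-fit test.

There are k = 7 categories and 1 parameter estimated from the data, so df = 7 − 1 − 1 = 5.

5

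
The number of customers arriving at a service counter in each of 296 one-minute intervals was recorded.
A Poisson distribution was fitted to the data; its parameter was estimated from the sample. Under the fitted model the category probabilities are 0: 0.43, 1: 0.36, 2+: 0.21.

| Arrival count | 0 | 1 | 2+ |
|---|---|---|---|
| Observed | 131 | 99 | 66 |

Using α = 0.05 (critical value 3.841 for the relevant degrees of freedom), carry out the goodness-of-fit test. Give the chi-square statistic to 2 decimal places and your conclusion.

Expected counts E_i = n·p_i: 296×0.43 = 127.28, 296×0.36 = 106.56, 296×0.21 = 62.16.
χ² = (131−127.28)²/127.28 + (99−106.56)²/106.56 + (66−62.16)²/62.16
   = 0.109 + 0.536 + 0.237
Sum = 0.88
df = 1. Since 0.88 < 3.841, we do not reject H₀.

0.88; do not reject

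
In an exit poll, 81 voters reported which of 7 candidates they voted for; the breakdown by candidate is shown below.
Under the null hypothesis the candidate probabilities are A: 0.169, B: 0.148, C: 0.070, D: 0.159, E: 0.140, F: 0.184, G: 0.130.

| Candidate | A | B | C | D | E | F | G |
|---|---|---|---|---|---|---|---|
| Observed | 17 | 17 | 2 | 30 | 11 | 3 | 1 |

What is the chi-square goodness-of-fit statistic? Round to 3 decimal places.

46.175

Expected counts E_i = n·p_i: 81×0.169 = 13.689, 81×0.148 = 11.988, 81×0.070 = 5.67, 81×0.159 = 12.879, 81×0.140 = 11.34, 81×0.184 = 14.904, 81×0.130 = 10.53.
A: (17 − 13.689)²/13.689 = 10.962721/13.689 = 0.8008
B: (17 − 11.988)²/11.988 = 25.120144/11.988 = 2.0954
C: (2 − 5.67)²/5.67 = 13.4689/5.67 = 2.3755
D: (30 − 12.879)²/12.879 = 293.128641/12.879 = 22.7602
E: (11 − 11.34)²/11.34 = 0.1156/11.34 = 0.0102
F: (3 − 14.904)²/14.904 = 141.705216/14.904 = 9.5079
G: (1 − 10.53)²/10.53 = 90.8209/10.53 = 8.6250
Sum = 46.175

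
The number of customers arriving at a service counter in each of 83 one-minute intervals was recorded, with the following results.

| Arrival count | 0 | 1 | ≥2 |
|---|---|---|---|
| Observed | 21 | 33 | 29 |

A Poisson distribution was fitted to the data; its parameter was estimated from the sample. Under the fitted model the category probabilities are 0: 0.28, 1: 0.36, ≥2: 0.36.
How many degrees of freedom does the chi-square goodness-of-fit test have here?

1

There are k = 3 categories and 1 parameter estimated from the data, so df = 3 − 1 − 1 = 1.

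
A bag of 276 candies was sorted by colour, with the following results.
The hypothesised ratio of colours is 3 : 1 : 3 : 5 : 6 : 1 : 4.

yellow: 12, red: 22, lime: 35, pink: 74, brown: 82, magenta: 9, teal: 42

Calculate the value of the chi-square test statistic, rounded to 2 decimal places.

Ratio total = 23. Expected counts: 276×3/23 = 36, 276×1/23 = 12, 276×3/23 = 36, 276×5/23 = 60, 276×6/23 = 72, 276×1/23 = 12, 276×4/23 = 48.
yellow: (12 − 36)²/36 = 576/36 = 16.000
red: (22 − 12)²/12 = 100/12 = 8.333
lime: (35 − 36)²/36 = 1/36 = 0.028
pink: (74 − 60)²/60 = 196/60 = 3.267
brown: (82 − 72)²/72 = 100/72 = 1.389
magenta: (9 − 12)²/12 = 9/12 = 0.750
teal: (42 − 48)²/48 = 36/48 = 0.750
Sum = 30.52

30.52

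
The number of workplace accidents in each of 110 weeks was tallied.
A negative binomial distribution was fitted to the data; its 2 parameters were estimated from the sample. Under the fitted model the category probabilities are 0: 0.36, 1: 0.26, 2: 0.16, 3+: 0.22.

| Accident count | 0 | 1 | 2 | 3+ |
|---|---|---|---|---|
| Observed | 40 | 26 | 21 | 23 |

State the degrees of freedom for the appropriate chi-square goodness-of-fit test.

1

There are k = 4 categories and 2 parameters estimated from the data, so df = 4 − 1 − 2 = 1.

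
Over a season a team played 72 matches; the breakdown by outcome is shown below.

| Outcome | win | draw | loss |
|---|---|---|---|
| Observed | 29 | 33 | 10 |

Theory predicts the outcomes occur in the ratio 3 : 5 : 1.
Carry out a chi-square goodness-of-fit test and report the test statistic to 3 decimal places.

2.767

Ratio total = 9. Expected counts: 72×3/9 = 24, 72×5/9 = 40, 72×1/9 = 8.
cat         O        E   (O−E)²/E
win        29       24     1.0417
draw       33       40     1.2250
loss       10        8     0.5000
Sum = 2.767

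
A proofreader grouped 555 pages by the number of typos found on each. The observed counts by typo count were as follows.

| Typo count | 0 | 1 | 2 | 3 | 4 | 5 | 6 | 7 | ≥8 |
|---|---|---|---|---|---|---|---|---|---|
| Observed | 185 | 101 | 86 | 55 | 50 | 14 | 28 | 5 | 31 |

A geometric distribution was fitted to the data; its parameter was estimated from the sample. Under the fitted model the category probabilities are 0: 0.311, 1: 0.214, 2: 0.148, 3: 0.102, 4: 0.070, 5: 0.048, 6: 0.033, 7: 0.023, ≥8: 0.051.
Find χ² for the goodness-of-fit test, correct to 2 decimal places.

23.07

Expected counts E_i = n·p_i: 555×0.311 = 172.605, 555×0.214 = 118.77, 555×0.148 = 82.14, 555×0.102 = 56.61, 555×0.070 = 38.85, 555×0.048 = 26.64, 555×0.033 = 18.315, 555×0.023 = 12.765, 555×0.051 = 28.305.
χ² = (185−172.605)²/172.605 + (101−118.77)²/118.77 + (86−82.14)²/82.14 + (55−56.61)²/56.61 + (50−38.85)²/38.85 + (14−26.64)²/26.64 + (28−18.315)²/18.315 + (5−12.765)²/12.765 + (31−28.305)²/28.305
   = 0.890 + 2.659 + 0.181 + 0.046 + 3.200 + 5.997 + 5.121 + 4.723 + 0.257
Sum = 23.07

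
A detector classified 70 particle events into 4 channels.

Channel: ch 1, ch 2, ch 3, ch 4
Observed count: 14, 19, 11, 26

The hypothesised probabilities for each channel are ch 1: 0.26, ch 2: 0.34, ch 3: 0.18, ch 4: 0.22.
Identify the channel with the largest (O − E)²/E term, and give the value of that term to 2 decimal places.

ch 4, 7.30

Expected counts E_i = n·p_i: 70×0.26 = 18.2, 70×0.34 = 23.8, 70×0.18 = 12.6, 70×0.22 = 15.4.
cat         O        E   (O−E)²/E
ch 1       14     18.2      0.969
ch 2       19     23.8      0.968
ch 3       11     12.6      0.203
ch 4       26     15.4      7.296
The largest term is for ch 4: 7.30.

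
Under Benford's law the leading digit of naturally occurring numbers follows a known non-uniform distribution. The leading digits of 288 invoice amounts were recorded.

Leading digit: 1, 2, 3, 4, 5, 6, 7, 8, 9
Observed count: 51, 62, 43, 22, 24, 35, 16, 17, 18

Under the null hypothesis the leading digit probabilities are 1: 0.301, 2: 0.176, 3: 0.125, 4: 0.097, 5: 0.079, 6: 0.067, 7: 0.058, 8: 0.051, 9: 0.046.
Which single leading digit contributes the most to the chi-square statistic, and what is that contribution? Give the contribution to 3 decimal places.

1, 14.692

Expected counts E_i = n·p_i: 288×0.301 = 86.688, 288×0.176 = 50.688, 288×0.125 = 36, 288×0.097 = 27.936, 288×0.079 = 22.752, 288×0.067 = 19.296, 288×0.058 = 16.704, 288×0.051 = 14.688, 288×0.046 = 13.248.
1: (51 − 86.688)²/86.688 = 1273.633344/86.688 = 14.6922
2: (62 − 50.688)²/50.688 = 127.961344/50.688 = 2.5245
3: (43 − 36)²/36 = 49/36 = 1.3611
4: (22 − 27.936)²/27.936 = 35.236096/27.936 = 1.2613
5: (24 − 22.752)²/22.752 = 1.557504/22.752 = 0.0685
6: (35 − 19.296)²/19.296 = 246.615616/19.296 = 12.7807
7: (16 − 16.704)²/16.704 = 0.495616/16.704 = 0.0297
8: (17 − 14.688)²/14.688 = 5.345344/14.688 = 0.3639
9: (18 − 13.248)²/13.248 = 22.581504/13.248 = 1.7045
The largest term is for 1: 14.692.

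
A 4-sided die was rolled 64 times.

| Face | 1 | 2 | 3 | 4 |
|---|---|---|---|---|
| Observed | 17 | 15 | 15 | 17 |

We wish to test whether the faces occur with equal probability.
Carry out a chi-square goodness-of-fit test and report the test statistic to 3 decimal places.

Expected count for each of the 4 categories: 64/4 = 16.
1: (17 − 16)²/16 = 1/16 = 0.0625
2: (15 − 16)²/16 = 1/16 = 0.0625
3: (15 − 16)²/16 = 1/16 = 0.0625
4: (17 − 16)²/16 = 1/16 = 0.0625
Sum = 0.250

0.250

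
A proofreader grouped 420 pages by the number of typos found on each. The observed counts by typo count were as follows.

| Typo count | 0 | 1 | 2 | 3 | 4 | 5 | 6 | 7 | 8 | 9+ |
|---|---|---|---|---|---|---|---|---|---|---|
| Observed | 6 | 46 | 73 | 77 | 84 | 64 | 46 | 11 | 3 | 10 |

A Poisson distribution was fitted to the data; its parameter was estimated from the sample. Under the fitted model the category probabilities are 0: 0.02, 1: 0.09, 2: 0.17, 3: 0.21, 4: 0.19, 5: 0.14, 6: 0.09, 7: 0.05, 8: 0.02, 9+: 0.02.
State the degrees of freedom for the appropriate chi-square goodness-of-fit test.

8

There are k = 10 categories and 1 parameter estimated from the data, so df = 10 − 1 − 1 = 8.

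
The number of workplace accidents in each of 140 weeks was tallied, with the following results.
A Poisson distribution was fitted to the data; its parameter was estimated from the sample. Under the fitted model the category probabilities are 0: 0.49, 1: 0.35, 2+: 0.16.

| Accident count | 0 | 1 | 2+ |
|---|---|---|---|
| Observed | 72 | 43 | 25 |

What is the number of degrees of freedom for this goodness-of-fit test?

There are k = 3 categories and 1 parameter estimated from the data, so df = 3 − 1 − 1 = 1.

1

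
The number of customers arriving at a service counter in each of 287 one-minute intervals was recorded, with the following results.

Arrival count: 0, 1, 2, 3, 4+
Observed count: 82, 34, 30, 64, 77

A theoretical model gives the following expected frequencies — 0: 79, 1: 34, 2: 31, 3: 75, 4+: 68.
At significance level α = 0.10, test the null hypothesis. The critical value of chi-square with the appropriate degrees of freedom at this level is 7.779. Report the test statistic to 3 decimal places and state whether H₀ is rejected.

cat         O        E   (O−E)²/E
0          82       79     0.1139
1          34       34     0.0000
2          30       31     0.0323
3          64       75     1.6133
4+         77       68     1.1912
Sum = 2.951
df = 4. Since 2.951 < 7.779, we do not reject H₀.

2.951; do not reject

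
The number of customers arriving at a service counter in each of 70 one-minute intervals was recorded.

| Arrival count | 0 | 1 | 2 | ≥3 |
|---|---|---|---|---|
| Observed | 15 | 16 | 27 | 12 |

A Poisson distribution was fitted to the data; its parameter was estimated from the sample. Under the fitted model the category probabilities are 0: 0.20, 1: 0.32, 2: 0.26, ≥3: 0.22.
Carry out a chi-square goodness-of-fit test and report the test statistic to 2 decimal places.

6.91

Expected counts E_i = n·p_i: 70×0.20 = 14, 70×0.32 = 22.4, 70×0.26 = 18.2, 70×0.22 = 15.4.
cat         O        E   (O−E)²/E
0          15       14      0.071
1          16     22.4      1.829
2          27     18.2      4.255
≥3         12     15.4      0.751
Sum = 6.91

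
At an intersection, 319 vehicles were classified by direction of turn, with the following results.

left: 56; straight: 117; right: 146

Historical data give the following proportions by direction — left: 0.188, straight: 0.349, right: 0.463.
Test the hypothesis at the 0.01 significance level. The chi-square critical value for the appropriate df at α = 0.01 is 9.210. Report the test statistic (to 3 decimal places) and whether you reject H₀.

Expected counts E_i = n·p_i: 319×0.188 = 59.972, 319×0.349 = 111.331, 319×0.463 = 147.697.
χ² = (56−59.972)²/59.972 + (117−111.331)²/111.331 + (146−147.697)²/147.697
   = 0.2631 + 0.2887 + 0.0195
Sum = 0.571
df = 2. Since 0.571 < 9.210, we do not reject H₀.

0.571; do not reject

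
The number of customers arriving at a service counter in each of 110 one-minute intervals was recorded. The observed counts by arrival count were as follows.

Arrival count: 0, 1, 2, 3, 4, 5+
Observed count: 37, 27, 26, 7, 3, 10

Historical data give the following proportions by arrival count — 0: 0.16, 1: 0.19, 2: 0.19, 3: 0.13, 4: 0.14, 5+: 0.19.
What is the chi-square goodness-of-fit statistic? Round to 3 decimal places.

43.805

Expected counts E_i = n·p_i: 110×0.16 = 17.6, 110×0.19 = 20.9, 110×0.19 = 20.9, 110×0.13 = 14.3, 110×0.14 = 15.4, 110×0.19 = 20.9.
χ² = (37−17.6)²/17.6 + (27−20.9)²/20.9 + (26−20.9)²/20.9 + (7−14.3)²/14.3 + (3−15.4)²/15.4 + (10−20.9)²/20.9
   = 21.3841 + 1.7804 + 1.2445 + 3.7266 + 9.9844 + 5.6847
Sum = 43.805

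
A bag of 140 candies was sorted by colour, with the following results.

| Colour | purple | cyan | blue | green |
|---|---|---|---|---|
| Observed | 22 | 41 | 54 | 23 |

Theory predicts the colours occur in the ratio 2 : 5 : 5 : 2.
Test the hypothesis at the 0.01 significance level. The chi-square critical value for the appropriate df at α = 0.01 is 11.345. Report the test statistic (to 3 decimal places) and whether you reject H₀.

2.590; do not reject

Ratio total = 14. Expected counts: 140×2/14 = 20, 140×5/14 = 50, 140×5/14 = 50, 140×2/14 = 20.
cat         O        E   (O−E)²/E
purple     22       20     0.2000
cyan       41       50     1.6200
blue       54       50     0.3200
green      23       20     0.4500
Sum = 2.590
df = 3. Since 2.590 < 11.345, we do not reject H₀.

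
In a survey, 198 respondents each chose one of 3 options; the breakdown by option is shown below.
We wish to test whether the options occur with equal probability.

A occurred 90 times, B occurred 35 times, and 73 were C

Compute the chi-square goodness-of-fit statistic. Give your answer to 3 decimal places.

Expected count for each of the 3 categories: 198/3 = 66.
cat         O        E   (O−E)²/E
A          90       66     8.7273
B          35       66    14.5606
C          73       66     0.7424
Sum = 24.030

24.030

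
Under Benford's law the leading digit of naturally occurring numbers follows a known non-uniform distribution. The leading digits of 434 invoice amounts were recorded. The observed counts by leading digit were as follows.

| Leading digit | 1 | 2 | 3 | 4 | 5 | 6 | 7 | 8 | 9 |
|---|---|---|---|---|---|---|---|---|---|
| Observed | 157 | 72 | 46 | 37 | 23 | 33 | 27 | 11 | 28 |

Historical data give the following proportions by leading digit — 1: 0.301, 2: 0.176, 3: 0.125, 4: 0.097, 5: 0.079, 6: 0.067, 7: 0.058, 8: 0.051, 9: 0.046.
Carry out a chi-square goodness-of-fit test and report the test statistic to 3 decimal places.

Expected counts E_i = n·p_i: 434×0.301 = 130.634, 434×0.176 = 76.384, 434×0.125 = 54.25, 434×0.097 = 42.098, 434×0.079 = 34.286, 434×0.067 = 29.078, 434×0.058 = 25.172, 434×0.051 = 22.134, 434×0.046 = 19.964.
1: (157 − 130.634)²/130.634 = 695.165956/130.634 = 5.3215
2: (72 − 76.384)²/76.384 = 19.219456/76.384 = 0.2516
3: (46 − 54.25)²/54.25 = 68.0625/54.25 = 1.2546
4: (37 − 42.098)²/42.098 = 25.989604/42.098 = 0.6174
5: (23 − 34.286)²/34.286 = 127.373796/34.286 = 3.7150
6: (33 − 29.078)²/29.078 = 15.382084/29.078 = 0.5290
7: (27 − 25.172)²/25.172 = 3.341584/25.172 = 0.1328
8: (11 − 22.134)²/22.134 = 123.965956/22.134 = 5.6007
9: (28 − 19.964)²/19.964 = 64.577296/19.964 = 3.2347
Sum = 20.657

20.657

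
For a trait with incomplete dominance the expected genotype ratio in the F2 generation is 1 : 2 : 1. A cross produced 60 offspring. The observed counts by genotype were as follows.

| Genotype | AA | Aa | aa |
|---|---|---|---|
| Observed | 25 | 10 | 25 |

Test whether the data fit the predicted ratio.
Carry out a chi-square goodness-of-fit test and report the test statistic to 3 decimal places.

Ratio total = 4. Expected counts: 60×1/4 = 15, 60×2/4 = 30, 60×1/4 = 15.
AA: (25 − 15)²/15 = 100/15 = 6.6667
Aa: (10 − 30)²/30 = 400/30 = 13.3333
aa: (25 − 15)²/15 = 100/15 = 6.6667
Sum = 26.667

26.667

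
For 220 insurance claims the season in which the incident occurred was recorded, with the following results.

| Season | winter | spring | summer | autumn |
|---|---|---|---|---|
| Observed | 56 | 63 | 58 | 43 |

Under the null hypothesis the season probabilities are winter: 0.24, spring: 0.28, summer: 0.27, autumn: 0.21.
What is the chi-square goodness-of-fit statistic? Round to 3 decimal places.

0.480

Expected counts E_i = n·p_i: 220×0.24 = 52.8, 220×0.28 = 61.6, 220×0.27 = 59.4, 220×0.21 = 46.2.
winter: (56 − 52.8)²/52.8 = 10.24/52.8 = 0.1939
spring: (63 − 61.6)²/61.6 = 1.96/61.6 = 0.0318
summer: (58 − 59.4)²/59.4 = 1.96/59.4 = 0.0330
autumn: (43 − 46.2)²/46.2 = 10.24/46.2 = 0.2216
Sum = 0.480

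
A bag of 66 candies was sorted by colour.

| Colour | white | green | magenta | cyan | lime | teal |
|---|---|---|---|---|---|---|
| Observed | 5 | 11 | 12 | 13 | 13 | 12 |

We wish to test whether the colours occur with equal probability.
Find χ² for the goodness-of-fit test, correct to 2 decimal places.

4.18

Under H₀ each category has probability 1/6, so each expected count is 66/6 = 11.
cat          O        E   (O−E)²/E
white        5       11      3.273
green       11       11      0.000
magenta     12       11      0.091
cyan        13       11      0.364
lime        13       11      0.364
teal        12       11      0.091
Sum = 4.18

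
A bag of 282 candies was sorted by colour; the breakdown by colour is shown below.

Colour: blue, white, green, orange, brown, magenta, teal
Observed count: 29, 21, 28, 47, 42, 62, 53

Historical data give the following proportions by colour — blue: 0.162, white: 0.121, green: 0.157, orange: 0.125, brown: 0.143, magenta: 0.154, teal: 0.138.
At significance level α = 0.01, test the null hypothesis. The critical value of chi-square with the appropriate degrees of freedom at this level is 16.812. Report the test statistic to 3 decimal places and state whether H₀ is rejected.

34.147; reject

Expected counts E_i = n·p_i: 282×0.162 = 45.684, 282×0.121 = 34.122, 282×0.157 = 44.274, 282×0.125 = 35.25, 282×0.143 = 40.326, 282×0.154 = 43.428, 282×0.138 = 38.916.
cat          O        E   (O−E)²/E
blue        29   45.684     6.0931
white       21   34.122     5.0462
green       28   44.274     5.9819
orange      47    35.25     3.9167
brown       42   40.326     0.0695
magenta     62   43.428     7.9423
teal        53   38.916     5.0971
Sum = 34.147
df = 6. Since 34.147 > 16.812, we reject H₀.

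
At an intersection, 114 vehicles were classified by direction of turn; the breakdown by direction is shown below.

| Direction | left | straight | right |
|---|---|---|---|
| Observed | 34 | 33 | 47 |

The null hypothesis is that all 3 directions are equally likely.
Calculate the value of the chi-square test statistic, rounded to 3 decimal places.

Under H₀ each category has probability 1/3, so each expected count is 114/3 = 38.
left: (34 − 38)²/38 = 16/38 = 0.4211
straight: (33 − 38)²/38 = 25/38 = 0.6579
right: (47 − 38)²/38 = 81/38 = 2.1316
Sum = 3.211

3.211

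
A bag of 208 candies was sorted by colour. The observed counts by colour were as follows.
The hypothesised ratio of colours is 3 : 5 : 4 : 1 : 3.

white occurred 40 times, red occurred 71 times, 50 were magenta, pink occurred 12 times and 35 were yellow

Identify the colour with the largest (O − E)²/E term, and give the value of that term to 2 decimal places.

Ratio total = 16. Expected counts: 208×3/16 = 39, 208×5/16 = 65, 208×4/16 = 52, 208×1/16 = 13, 208×3/16 = 39.
cat          O        E   (O−E)²/E
white       40       39      0.026
red         71       65      0.554
magenta     50       52      0.077
pink        12       13      0.077
yellow      35       39      0.410
The largest term is for red: 0.55.

red, 0.55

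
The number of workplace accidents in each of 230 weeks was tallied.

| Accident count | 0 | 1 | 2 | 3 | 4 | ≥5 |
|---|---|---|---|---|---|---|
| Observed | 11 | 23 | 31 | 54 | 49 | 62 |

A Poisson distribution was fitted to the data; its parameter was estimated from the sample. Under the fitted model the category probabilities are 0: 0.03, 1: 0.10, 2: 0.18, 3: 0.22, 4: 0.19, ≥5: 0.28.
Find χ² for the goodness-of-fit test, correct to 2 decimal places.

Expected counts E_i = n·p_i: 230×0.03 = 6.9, 230×0.10 = 23, 230×0.18 = 41.4, 230×0.22 = 50.6, 230×0.19 = 43.7, 230×0.28 = 64.4.
χ² = (11−6.9)²/6.9 + (23−23)²/23 + (31−41.4)²/41.4 + (54−50.6)²/50.6 + (49−43.7)²/43.7 + (62−64.4)²/64.4
   = 2.436 + 0.000 + 2.613 + 0.228 + 0.643 + 0.089
Sum = 6.01

6.01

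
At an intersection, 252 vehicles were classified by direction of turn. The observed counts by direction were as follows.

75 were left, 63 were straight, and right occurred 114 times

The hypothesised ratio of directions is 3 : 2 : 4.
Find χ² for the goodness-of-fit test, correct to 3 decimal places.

1.875

Ratio total = 9. Expected counts: 252×3/9 = 84, 252×2/9 = 56, 252×4/9 = 112.
χ² = (75−84)²/84 + (63−56)²/56 + (114−112)²/112
   = 0.9643 + 0.8750 + 0.0357
Sum = 1.875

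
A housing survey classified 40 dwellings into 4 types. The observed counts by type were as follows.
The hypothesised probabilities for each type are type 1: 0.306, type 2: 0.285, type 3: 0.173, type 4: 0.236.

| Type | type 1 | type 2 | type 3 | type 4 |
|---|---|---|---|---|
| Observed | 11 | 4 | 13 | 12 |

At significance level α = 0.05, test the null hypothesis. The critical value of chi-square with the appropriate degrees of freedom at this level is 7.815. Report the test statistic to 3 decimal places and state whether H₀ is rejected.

Expected counts E_i = n·p_i: 40×0.306 = 12.24, 40×0.285 = 11.4, 40×0.173 = 6.92, 40×0.236 = 9.44.
cat         O        E   (O−E)²/E
type 1     11    12.24     0.1256
type 2      4     11.4     4.8035
type 3     13     6.92     5.3420
type 4     12     9.44     0.6942
Sum = 10.965
df = 3. Since 10.965 > 7.815, we reject H₀.

10.965; reject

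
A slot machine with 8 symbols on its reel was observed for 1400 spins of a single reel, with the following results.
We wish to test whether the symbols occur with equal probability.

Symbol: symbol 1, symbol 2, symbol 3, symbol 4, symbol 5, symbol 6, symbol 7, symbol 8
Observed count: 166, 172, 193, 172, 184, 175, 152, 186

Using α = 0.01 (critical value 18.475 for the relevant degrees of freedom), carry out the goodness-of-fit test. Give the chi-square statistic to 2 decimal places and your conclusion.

Under H₀ each category has probability 1/8, so each expected count is 1400/8 = 175.
symbol 1: (166 − 175)²/175 = 81/175 = 0.463
symbol 2: (172 − 175)²/175 = 9/175 = 0.051
symbol 3: (193 − 175)²/175 = 324/175 = 1.851
symbol 4: (172 − 175)²/175 = 9/175 = 0.051
symbol 5: (184 − 175)²/175 = 81/175 = 0.463
symbol 6: (175 − 175)²/175 = 0/175 = 0.000
symbol 7: (152 − 175)²/175 = 529/175 = 3.023
symbol 8: (186 − 175)²/175 = 121/175 = 0.691
Sum = 6.59
df = 7. Since 6.59 < 18.475, we do not reject H₀.

6.59; do not reject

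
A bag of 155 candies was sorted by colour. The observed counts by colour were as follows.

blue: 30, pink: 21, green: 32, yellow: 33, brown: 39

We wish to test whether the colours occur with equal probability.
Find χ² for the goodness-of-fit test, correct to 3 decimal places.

5.484

Expected count for each of the 5 categories: 155/5 = 31.
blue: (30 − 31)²/31 = 1/31 = 0.0323
pink: (21 − 31)²/31 = 100/31 = 3.2258
green: (32 − 31)²/31 = 1/31 = 0.0323
yellow: (33 − 31)²/31 = 4/31 = 0.1290
brown: (39 − 31)²/31 = 64/31 = 2.0645
Sum = 5.484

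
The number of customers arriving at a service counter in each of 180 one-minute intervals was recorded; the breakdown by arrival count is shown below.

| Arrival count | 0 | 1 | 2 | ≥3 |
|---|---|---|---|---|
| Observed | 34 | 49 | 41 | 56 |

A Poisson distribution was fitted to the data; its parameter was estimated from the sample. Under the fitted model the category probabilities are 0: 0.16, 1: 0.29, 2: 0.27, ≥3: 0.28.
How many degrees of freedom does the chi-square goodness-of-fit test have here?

There are k = 4 categories and 1 parameter estimated from the data, so df = 4 − 1 − 1 = 2.

2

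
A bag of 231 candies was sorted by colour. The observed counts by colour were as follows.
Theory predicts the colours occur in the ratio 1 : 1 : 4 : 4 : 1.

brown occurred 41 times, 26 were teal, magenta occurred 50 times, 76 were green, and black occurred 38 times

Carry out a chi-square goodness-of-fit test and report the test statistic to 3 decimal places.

48.524

Ratio total = 11. Expected counts: 231×1/11 = 21, 231×1/11 = 21, 231×4/11 = 84, 231×4/11 = 84, 231×1/11 = 21.
brown: (41 − 21)²/21 = 400/21 = 19.0476
teal: (26 − 21)²/21 = 25/21 = 1.1905
magenta: (50 − 84)²/84 = 1156/84 = 13.7619
green: (76 − 84)²/84 = 64/84 = 0.7619
black: (38 − 21)²/21 = 289/21 = 13.7619
Sum = 48.524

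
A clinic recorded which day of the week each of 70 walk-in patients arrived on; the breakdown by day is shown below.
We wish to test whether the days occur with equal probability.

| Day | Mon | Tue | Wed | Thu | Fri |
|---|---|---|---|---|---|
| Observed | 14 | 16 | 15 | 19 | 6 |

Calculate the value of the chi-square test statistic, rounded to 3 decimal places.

6.714

Expected count for each of the 5 categories: 70/5 = 14.
χ² = (14−14)²/14 + (16−14)²/14 + (15−14)²/14 + (19−14)²/14 + (6−14)²/14
   = 0.0000 + 0.2857 + 0.0714 + 1.7857 + 4.5714
Sum = 6.714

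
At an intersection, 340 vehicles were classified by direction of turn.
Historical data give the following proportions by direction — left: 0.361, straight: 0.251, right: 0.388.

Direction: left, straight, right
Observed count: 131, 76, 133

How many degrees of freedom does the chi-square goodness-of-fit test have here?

2

There are k = 3 categories and no parameters were estimated from the data, so df = 3 − 1 = 2.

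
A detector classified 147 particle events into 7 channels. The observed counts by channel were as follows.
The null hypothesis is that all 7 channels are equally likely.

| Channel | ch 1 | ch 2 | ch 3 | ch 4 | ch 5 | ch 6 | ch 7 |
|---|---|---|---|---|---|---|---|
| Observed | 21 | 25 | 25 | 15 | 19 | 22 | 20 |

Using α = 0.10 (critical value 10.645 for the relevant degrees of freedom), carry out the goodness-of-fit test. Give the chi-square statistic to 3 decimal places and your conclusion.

3.524; do not reject

Under H₀ each category has probability 1/7, so each expected count is 147/7 = 21.
ch 1: (21 − 21)²/21 = 0/21 = 0.0000
ch 2: (25 − 21)²/21 = 16/21 = 0.7619
ch 3: (25 − 21)²/21 = 16/21 = 0.7619
ch 4: (15 − 21)²/21 = 36/21 = 1.7143
ch 5: (19 − 21)²/21 = 4/21 = 0.1905
ch 6: (22 − 21)²/21 = 1/21 = 0.0476
ch 7: (20 − 21)²/21 = 1/21 = 0.0476
Sum = 3.524
df = 6. Since 3.524 < 10.645, we do not reject H₀.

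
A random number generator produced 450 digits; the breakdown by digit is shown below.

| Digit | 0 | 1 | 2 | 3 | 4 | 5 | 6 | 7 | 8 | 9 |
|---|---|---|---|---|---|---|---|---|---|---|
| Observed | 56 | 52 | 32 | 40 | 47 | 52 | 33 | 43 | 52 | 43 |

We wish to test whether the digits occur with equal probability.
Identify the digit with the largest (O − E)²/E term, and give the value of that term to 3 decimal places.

2, 3.756

Expected count for each of the 10 categories: 450/10 = 45.
0: (56 − 45)²/45 = 121/45 = 2.6889
1: (52 − 45)²/45 = 49/45 = 1.0889
2: (32 − 45)²/45 = 169/45 = 3.7556
3: (40 − 45)²/45 = 25/45 = 0.5556
4: (47 − 45)²/45 = 4/45 = 0.0889
5: (52 − 45)²/45 = 49/45 = 1.0889
6: (33 − 45)²/45 = 144/45 = 3.2000
7: (43 − 45)²/45 = 4/45 = 0.0889
8: (52 − 45)²/45 = 49/45 = 1.0889
9: (43 − 45)²/45 = 4/45 = 0.0889
The largest term is for 2: 3.756.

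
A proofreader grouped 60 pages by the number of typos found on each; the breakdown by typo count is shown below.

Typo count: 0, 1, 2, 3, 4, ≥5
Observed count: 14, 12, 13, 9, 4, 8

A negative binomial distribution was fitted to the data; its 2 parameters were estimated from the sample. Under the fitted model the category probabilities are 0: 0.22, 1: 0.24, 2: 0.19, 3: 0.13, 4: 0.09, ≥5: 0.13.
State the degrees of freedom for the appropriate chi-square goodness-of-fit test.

3

There are k = 6 categories and 2 parameters estimated from the data, so df = 6 − 1 − 2 = 3.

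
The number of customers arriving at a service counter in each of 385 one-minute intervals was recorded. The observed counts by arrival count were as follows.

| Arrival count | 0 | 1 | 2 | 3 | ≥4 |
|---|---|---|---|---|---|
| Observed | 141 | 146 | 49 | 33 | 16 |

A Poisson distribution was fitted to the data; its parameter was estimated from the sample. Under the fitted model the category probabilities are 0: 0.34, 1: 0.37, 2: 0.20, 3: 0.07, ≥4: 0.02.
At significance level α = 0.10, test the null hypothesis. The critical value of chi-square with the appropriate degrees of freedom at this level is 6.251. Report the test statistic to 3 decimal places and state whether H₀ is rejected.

21.355; reject

Expected counts E_i = n·p_i: 385×0.34 = 130.9, 385×0.37 = 142.45, 385×0.20 = 77, 385×0.07 = 26.95, 385×0.02 = 7.7.
χ² = (141−130.9)²/130.9 + (146−142.45)²/142.45 + (49−77)²/77 + (33−26.95)²/26.95 + (16−7.7)²/7.7
   = 0.7793 + 0.0885 + 10.1818 + 1.3582 + 8.9468
Sum = 21.355
df = 3. Since 21.355 > 6.251, we reject H₀.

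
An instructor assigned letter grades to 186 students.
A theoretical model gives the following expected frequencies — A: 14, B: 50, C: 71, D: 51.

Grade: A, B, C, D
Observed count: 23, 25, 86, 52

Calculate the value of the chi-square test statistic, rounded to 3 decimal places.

21.474

χ² = (23−14)²/14 + (25−50)²/50 + (86−71)²/71 + (52−51)²/51
   = 5.7857 + 12.5000 + 3.1690 + 0.0196
Sum = 21.474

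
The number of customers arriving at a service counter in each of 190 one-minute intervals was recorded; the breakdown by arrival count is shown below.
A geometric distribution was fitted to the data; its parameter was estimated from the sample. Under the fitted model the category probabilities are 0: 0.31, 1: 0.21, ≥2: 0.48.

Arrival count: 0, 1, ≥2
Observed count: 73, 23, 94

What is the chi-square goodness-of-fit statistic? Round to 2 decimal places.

Expected counts E_i = n·p_i: 190×0.31 = 58.9, 190×0.21 = 39.9, 190×0.48 = 91.2.
χ² = (73−58.9)²/58.9 + (23−39.9)²/39.9 + (94−91.2)²/91.2
   = 3.375 + 7.158 + 0.086
Sum = 10.62

10.62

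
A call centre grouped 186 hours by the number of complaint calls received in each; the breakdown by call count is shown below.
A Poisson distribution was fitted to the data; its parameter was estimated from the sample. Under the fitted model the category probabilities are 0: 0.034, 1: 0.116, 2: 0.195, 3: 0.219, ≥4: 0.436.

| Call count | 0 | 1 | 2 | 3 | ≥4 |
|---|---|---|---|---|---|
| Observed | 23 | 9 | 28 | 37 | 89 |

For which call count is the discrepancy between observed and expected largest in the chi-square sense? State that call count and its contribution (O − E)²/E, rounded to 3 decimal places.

0, 43.974

Expected counts E_i = n·p_i: 186×0.034 = 6.324, 186×0.116 = 21.576, 186×0.195 = 36.27, 186×0.219 = 40.734, 186×0.436 = 81.096.
χ² = (23−6.324)²/6.324 + (9−21.576)²/21.576 + (28−36.27)²/36.27 + (37−40.734)²/40.734 + (89−81.096)²/81.096
   = 43.9736 + 7.3302 + 1.8857 + 0.3423 + 0.7704
The largest term is for 0: 43.974.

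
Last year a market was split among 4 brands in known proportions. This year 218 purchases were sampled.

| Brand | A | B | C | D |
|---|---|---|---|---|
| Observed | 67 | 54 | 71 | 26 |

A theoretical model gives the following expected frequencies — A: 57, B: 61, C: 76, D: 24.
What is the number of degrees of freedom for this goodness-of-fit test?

3

There are k = 4 categories and no parameters were estimated from the data, so df = 4 − 1 = 3.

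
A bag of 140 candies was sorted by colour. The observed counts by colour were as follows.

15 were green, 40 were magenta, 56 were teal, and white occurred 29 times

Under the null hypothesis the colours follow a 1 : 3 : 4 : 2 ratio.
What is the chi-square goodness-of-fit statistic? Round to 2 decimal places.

Ratio total = 10. Expected counts: 140×1/10 = 14, 140×3/10 = 42, 140×4/10 = 56, 140×2/10 = 28.
χ² = (15−14)²/14 + (40−42)²/42 + (56−56)²/56 + (29−28)²/28
   = 0.071 + 0.095 + 0.000 + 0.036
Sum = 0.20

0.20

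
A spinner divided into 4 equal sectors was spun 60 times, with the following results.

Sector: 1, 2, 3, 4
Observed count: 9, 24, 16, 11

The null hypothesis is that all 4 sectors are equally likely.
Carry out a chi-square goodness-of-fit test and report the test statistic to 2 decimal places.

8.93

Under H₀ each category has probability 1/4, so each expected count is 60/4 = 15.
χ² = (9−15)²/15 + (24−15)²/15 + (16−15)²/15 + (11−15)²/15
   = 2.400 + 5.400 + 0.067 + 1.067
Sum = 8.93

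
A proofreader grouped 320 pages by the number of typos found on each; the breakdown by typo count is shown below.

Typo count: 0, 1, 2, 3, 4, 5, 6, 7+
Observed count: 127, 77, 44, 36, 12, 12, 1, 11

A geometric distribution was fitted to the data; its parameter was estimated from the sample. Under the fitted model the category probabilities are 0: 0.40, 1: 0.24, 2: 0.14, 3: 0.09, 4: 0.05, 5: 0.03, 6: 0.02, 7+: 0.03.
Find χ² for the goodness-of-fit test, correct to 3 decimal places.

8.183

Expected counts E_i = n·p_i: 320×0.40 = 128, 320×0.24 = 76.8, 320×0.14 = 44.8, 320×0.09 = 28.8, 320×0.05 = 16, 320×0.03 = 9.6, 320×0.02 = 6.4, 320×0.03 = 9.6.
0: (127 − 128)²/128 = 1/128 = 0.0078
1: (77 − 76.8)²/76.8 = 0.04/76.8 = 0.0005
2: (44 − 44.8)²/44.8 = 0.64/44.8 = 0.0143
3: (36 − 28.8)²/28.8 = 51.84/28.8 = 1.8000
4: (12 − 16)²/16 = 16/16 = 1.0000
5: (12 − 9.6)²/9.6 = 5.76/9.6 = 0.6000
6: (1 − 6.4)²/6.4 = 29.16/6.4 = 4.5563
7+: (11 − 9.6)²/9.6 = 1.96/9.6 = 0.2042
Sum = 8.183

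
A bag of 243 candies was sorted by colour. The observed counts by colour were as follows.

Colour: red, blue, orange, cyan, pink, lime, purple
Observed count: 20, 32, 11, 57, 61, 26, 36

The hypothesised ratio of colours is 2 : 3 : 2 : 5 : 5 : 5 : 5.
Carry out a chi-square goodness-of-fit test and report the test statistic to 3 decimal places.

Ratio total = 27. Expected counts: 243×2/27 = 18, 243×3/27 = 27, 243×2/27 = 18, 243×5/27 = 45, 243×5/27 = 45, 243×5/27 = 45, 243×5/27 = 45.
cat         O        E   (O−E)²/E
red        20       18     0.2222
blue       32       27     0.9259
orange     11       18     2.7222
cyan       57       45     3.2000
pink       61       45     5.6889
lime       26       45     8.0222
purple     36       45     1.8000
Sum = 22.581

22.581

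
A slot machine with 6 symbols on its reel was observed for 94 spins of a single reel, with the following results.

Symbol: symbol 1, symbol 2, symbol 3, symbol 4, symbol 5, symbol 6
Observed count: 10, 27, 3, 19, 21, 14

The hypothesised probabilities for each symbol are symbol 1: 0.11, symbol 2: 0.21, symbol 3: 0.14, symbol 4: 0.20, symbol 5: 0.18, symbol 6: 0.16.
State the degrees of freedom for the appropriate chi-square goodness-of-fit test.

There are k = 6 categories and no parameters were estimated from the data, so df = 6 − 1 = 5.

5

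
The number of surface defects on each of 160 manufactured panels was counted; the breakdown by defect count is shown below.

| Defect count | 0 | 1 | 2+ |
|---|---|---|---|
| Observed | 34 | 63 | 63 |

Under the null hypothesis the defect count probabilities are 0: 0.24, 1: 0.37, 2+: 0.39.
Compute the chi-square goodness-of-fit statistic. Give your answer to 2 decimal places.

0.75

Expected counts E_i = n·p_i: 160×0.24 = 38.4, 160×0.37 = 59.2, 160×0.39 = 62.4.
0: (34 − 38.4)²/38.4 = 19.36/38.4 = 0.504
1: (63 − 59.2)²/59.2 = 14.44/59.2 = 0.244
2+: (63 − 62.4)²/62.4 = 0.36/62.4 = 0.006
Sum = 0.75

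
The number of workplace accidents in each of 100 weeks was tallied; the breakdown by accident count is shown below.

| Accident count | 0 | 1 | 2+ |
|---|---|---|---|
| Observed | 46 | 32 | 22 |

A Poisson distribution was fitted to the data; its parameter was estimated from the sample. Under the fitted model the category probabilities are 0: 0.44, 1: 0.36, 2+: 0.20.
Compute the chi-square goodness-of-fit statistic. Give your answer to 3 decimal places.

0.735

Expected counts E_i = n·p_i: 100×0.44 = 44, 100×0.36 = 36, 100×0.20 = 20.
χ² = (46−44)²/44 + (32−36)²/36 + (22−20)²/20
   = 0.0909 + 0.4444 + 0.2000
Sum = 0.735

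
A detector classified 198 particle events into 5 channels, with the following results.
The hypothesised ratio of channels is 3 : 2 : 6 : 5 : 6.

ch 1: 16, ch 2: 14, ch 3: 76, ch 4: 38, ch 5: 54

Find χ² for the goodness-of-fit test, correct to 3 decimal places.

15.422

Ratio total = 22. Expected counts: 198×3/22 = 27, 198×2/22 = 18, 198×6/22 = 54, 198×5/22 = 45, 198×6/22 = 54.
cat         O        E   (O−E)²/E
ch 1       16       27     4.4815
ch 2       14       18     0.8889
ch 3       76       54     8.9630
ch 4       38       45     1.0889
ch 5       54       54     0.0000
Sum = 15.422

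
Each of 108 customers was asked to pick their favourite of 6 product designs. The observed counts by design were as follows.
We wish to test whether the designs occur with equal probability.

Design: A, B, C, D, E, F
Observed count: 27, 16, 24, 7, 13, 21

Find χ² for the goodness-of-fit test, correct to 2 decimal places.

Expected count for each of the 6 categories: 108/6 = 18.
A: (27 − 18)²/18 = 81/18 = 4.500
B: (16 − 18)²/18 = 4/18 = 0.222
C: (24 − 18)²/18 = 36/18 = 2.000
D: (7 − 18)²/18 = 121/18 = 6.722
E: (13 − 18)²/18 = 25/18 = 1.389
F: (21 − 18)²/18 = 9/18 = 0.500
Sum = 15.33

15.33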